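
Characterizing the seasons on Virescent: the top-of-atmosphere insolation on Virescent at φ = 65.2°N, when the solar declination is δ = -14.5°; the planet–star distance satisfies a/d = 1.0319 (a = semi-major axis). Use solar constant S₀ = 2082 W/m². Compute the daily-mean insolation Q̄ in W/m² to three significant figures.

Q̄ ≈ 80.8 W/m²

cos H₀ = −tan(+65.2°) tan(-14.500°) = 0.5597, H₀ = 0.9768 rad.
Bracket: H₀ sin φ sin δ + cos φ cos δ sin H₀ = 0.9768×0.90778×-0.25038 + 0.41945×0.96815×0.82870 = -0.222017 + 0.336527 = 0.114510.
Inverse-square distance factor (a/d)² = 1.0319² = 1.064818.
Q̄ = (S₀/π) × 1.064818 × [bracket] = (2082/π) × 1.064818 × 0.114510 = 80.81 W/m².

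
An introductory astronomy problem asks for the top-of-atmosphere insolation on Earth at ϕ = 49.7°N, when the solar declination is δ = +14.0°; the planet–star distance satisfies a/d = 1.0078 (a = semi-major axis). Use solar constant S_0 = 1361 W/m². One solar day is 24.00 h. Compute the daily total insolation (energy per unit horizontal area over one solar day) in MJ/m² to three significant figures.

cos h₀ = −tan(+49.7°) tan(+14.000°) = -0.2940, h₀ = 1.8692 rad.
Bracket: h₀ sin ϕ sin δ + cos ϕ cos δ sin h₀ = 1.8692×0.76267×0.24192 + 0.64679×0.97030×0.95581 = 0.344877 + 0.599848 = 0.944725.
Inverse-square distance factor (a/d)² = 1.0078² = 1.015661.
Q̄ = (S_0/π) × 1.015661 × [bracket] = (1361/π) × 1.015661 × 0.944725 = 415.68 W/m².
Daily total = Q̄ × 24.00 h × 3600 s/h = 415.68 × 24.00 × 3600 / 10⁶ = 35.91 MJ/m².

35.9 MJ/m²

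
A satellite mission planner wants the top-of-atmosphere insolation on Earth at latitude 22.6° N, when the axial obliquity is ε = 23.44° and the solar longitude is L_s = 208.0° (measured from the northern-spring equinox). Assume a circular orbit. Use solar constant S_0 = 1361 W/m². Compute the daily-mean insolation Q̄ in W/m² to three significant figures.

Solar declination: sin δ = sin ε · sin L_s = sin 23.44° × sin 208.0° = -0.18675, so δ = -10.763°.
cos h₀ = −tan(+22.6°) tan(-10.763°) = 0.0791, h₀ = 1.4916 rad.
Bracket: h₀ sin ϕ sin δ + cos ϕ cos δ sin h₀ = 1.4916×0.38430×-0.18675 + 0.92321×0.98241×0.99686 = -0.107049 + 0.904123 = 0.797074.
Q̄ = (S_0/π) × [bracket] = (1361/π) × 0.797074 = 345.3 W/m².

Q̄ ≈ 345 W/m²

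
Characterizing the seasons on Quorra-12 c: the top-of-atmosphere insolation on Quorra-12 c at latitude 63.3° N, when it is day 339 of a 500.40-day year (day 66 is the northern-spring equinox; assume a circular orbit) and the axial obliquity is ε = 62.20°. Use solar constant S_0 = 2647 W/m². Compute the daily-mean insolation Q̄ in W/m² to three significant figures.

Q̄ ≈ 121 W/m²

Solar longitude: L_s = 360° × (339 − 66)/500.40 = 196.403°.
sin δ = sin 62.20° × sin 196.403° = -0.24980, so δ = -14.465°.
cos h₀ = −tan(+63.3°) tan(-14.465°) = 0.5129, h₀ = 1.0322 rad.
Bracket: h₀ sin ϕ sin δ + cos ϕ cos δ sin h₀ = 1.0322×0.89337×-0.24980 + 0.44932×0.96830×0.85843 = -0.230350 + 0.373483 = 0.143133.
Q̄ = (S_0/π) × [bracket] = (2647/π) × 0.143133 = 120.6 W/m².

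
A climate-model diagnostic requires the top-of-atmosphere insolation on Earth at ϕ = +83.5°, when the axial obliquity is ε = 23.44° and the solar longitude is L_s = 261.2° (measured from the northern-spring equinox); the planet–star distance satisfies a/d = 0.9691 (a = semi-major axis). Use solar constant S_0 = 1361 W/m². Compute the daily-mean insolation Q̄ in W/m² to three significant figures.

Solar declination: sin δ = sin ε · sin L_s = sin 23.44° × sin 261.2° = -0.39311, so δ = -23.148°.
cos h₀ = −tan(+83.5°) tan(-23.148°) = 3.7523 ≥ 1 ⇒ polar night, h₀ = 0 and Q̄ = 0.
Inverse-square distance factor (a/d)² = 0.9691² = 0.939155.

Q̄ ≈ 0.00 W/m²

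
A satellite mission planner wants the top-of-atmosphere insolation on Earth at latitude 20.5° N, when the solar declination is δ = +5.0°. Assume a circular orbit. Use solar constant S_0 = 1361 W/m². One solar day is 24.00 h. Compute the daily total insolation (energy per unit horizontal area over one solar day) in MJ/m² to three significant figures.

cos h₀ = −tan(+20.5°) tan(+5.000°) = -0.0327, h₀ = 1.6035 rad.
Bracket: h₀ sin ϕ sin δ + cos ϕ cos δ sin h₀ = 1.6035×0.35021×0.08716 + 0.93667×0.99619×0.99946 = 0.048946 + 0.932597 = 0.981543.
Q̄ = (S_0/π) × [bracket] = (1361/π) × 0.981543 = 425.22 W/m².
Daily total = Q̄ × 24.00 h × 3600 s/h = 425.22 × 24.00 × 3600 / 10⁶ = 36.74 MJ/m².

36.7 MJ/m²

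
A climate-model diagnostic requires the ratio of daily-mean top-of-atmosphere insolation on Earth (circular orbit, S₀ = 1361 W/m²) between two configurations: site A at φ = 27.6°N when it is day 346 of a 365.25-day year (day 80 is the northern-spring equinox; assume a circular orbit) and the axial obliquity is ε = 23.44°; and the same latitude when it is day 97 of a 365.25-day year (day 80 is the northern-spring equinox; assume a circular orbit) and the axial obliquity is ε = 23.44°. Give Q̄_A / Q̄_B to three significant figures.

Q̄_A / Q̄_B ≈ 0.568

— Configuration A (φ=+27.6°):
Solar longitude: λ_s = 360° × (346 − 80)/365.25 = 262.177°.
sin δ = sin 23.44° × sin 262.177° = -0.39409, so δ = -23.209°.
cos H₀ = −tan(+27.6°) tan(-23.209°) = 0.2242, H₀ = 1.3447 rad.
Bracket: H₀ sin φ sin δ + cos φ cos δ sin H₀ = 1.3447×0.46330×-0.39409 + 0.88620×0.91907×0.97455 = -0.245518 + 0.793751 = 0.548233.
Q̄ = (S₀/π) × [bracket] = (1361/π) × 0.548233 = 237.51 W/m².
— Configuration B (φ=+27.6°):
Solar longitude: λ_s = 360° × (97 − 80)/365.25 = 16.756°.
sin δ = sin 23.44° × sin 16.756° = 0.11468, so δ = +6.585°.
cos H₀ = −tan(+27.6°) tan(+6.585°) = -0.0604, H₀ = 1.6312 rad.
Bracket: H₀ sin φ sin δ + cos φ cos δ sin H₀ = 1.6312×0.46330×0.11468 + 0.88620×0.99340×0.99818 = 0.086668 + 0.878749 = 0.965417.
Q̄ = (S₀/π) × [bracket] = (1361/π) × 0.965417 = 418.24 W/m².
Ratio Q̄_A / Q̄_B = 237.51 / 418.24 = 0.5679.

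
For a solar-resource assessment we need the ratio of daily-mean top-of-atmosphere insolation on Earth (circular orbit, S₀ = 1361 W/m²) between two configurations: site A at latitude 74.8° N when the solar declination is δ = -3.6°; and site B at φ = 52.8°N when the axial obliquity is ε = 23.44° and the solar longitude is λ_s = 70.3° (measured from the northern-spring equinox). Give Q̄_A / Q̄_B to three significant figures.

Q̄_A / Q̄_B ≈ 0.156

— Configuration A (φ=+74.8°):
cos H₀ = −tan(+74.8°) tan(-3.600°) = 0.2316, H₀ = 1.3371 rad.
Bracket: H₀ sin φ sin δ + cos φ cos δ sin H₀ = 1.3371×0.96502×-0.06279 + 0.26219×0.99803×0.97282 = -0.081020 + 0.254561 = 0.173541.
Q̄ = (S₀/π) × [bracket] = (1361/π) × 0.173541 = 75.181 W/m².
— Configuration B (φ=+52.8°):
Solar declination: sin δ = sin ε · sin λ_s = sin 23.44° × sin 70.3° = 0.37451, so δ = +21.994°.
cos H₀ = −tan(+52.8°) tan(+21.994°) = -0.5321, H₀ = 2.1319 rad.
Bracket: H₀ sin φ sin δ + cos φ cos δ sin H₀ = 2.1319×0.79653×0.37451 + 0.60460×0.92722×0.84667 = 0.635964 + 0.474641 = 1.110605.
Q̄ = (S₀/π) × [bracket] = (1361/π) × 1.110605 = 481.14 W/m².
Ratio Q̄_A / Q̄_B = 75.181 / 481.14 = 0.1563.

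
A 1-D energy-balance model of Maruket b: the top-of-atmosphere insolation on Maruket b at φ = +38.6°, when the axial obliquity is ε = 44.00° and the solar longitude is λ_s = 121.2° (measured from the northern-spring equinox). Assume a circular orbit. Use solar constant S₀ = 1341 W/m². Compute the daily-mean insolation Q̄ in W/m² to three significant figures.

Q̄ ≈ 565 W/m²

Solar declination: sin δ = sin ε · sin λ_s = sin 44.00° × sin 121.2° = 0.59419, so δ = +36.455°.
cos H₀ = −tan(+38.6°) tan(+36.455°) = -0.5897, H₀ = 2.2015 rad.
Bracket: H₀ sin φ sin δ + cos φ cos δ sin H₀ = 2.2015×0.62388×0.59419 + 0.78152×0.80433×0.80760 = 0.816103 + 0.507657 = 1.323760.
Q̄ = (S₀/π) × [bracket] = (1341/π) × 1.323760 = 565.1 W/m².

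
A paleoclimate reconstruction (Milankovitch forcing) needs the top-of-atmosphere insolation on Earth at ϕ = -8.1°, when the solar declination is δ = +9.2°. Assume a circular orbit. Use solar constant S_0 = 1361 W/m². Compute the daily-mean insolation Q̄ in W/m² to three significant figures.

Q̄ ≈ 408 W/m²

cos h₀ = −tan(-8.1°) tan(+9.200°) = 0.0231, h₀ = 1.5477 rad.
Bracket: h₀ sin ϕ sin δ + cos ϕ cos δ sin h₀ = 1.5477×-0.14090×0.15988 + 0.99002×0.98714×0.99973 = -0.034865 + 0.977024 = 0.942159.
Q̄ = (S_0/π) × [bracket] = (1361/π) × 0.942159 = 408.2 W/m².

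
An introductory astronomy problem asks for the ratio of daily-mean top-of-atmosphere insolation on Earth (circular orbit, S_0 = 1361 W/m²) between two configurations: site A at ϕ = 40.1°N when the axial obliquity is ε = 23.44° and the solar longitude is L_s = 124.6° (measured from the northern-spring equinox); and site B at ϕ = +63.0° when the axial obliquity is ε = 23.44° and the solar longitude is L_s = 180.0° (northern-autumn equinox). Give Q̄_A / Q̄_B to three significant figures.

— Configuration A (ϕ=+40.1°):
Solar declination: sin δ = sin ε · sin L_s = sin 23.44° × sin 124.6° = 0.32743, so δ = +19.113°.
cos h₀ = −tan(+40.1°) tan(+19.113°) = -0.2918, h₀ = 1.8669 rad.
Bracket: h₀ sin ϕ sin δ + cos ϕ cos δ sin h₀ = 1.8669×0.64412×0.32743 + 0.76492×0.94487×0.95648 = 0.393737 + 0.691296 = 1.085033.
Q̄ = (S_0/π) × [bracket] = (1361/π) × 1.085033 = 470.06 W/m².
— Configuration B (ϕ=+63.0°):
Solar declination: sin δ = sin ε · sin L_s = sin 23.44° × sin 180.0° = 0.00000, so δ = +0.000°.
cos h₀ = −tan(+63.0°) tan(+0.000°) = -0.0000, h₀ = 1.5708 rad.
Bracket: h₀ sin ϕ sin δ + cos ϕ cos δ sin h₀ = 1.5708×0.89101×0.00000 + 0.45399×1.00000×1.00000 = 0.000000 + 0.453990 = 0.453990.
Q̄ = (S_0/π) × [bracket] = (1361/π) × 0.453990 = 196.68 W/m².
Ratio Q̄_A / Q̄_B = 470.06 / 196.68 = 2.390.

Q̄_A / Q̄_B ≈ 2.39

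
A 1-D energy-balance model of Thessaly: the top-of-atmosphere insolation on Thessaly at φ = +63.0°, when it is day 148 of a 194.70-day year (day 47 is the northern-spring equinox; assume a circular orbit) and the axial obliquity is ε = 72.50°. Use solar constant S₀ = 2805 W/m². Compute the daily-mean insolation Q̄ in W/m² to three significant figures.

Solar longitude: λ_s = 360° × (148 − 47)/194.70 = 186.749°.
sin δ = sin 72.50° × sin 186.749° = -0.11208, so δ = -6.435°.
cos H₀ = −tan(+63.0°) tan(-6.435°) = 0.2214, H₀ = 1.3476 rad.
Bracket: H₀ sin φ sin δ + cos φ cos δ sin H₀ = 1.3476×0.89101×-0.11208 + 0.45399×0.99370×0.97519 = -0.134577 + 0.439937 = 0.305360.
Q̄ = (S₀/π) × [bracket] = (2805/π) × 0.305360 = 272.6 W/m².

Q̄ ≈ 273 W/m²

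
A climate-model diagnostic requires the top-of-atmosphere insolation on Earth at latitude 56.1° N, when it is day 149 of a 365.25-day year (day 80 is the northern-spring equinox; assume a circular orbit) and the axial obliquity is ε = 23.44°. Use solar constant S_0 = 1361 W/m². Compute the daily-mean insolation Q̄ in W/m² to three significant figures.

Q̄ ≈ 473 W/m²

Solar longitude: L_s = 360° × (149 − 80)/365.25 = 68.008°.
sin δ = sin 23.44° × sin 68.008° = 0.36884, so δ = +21.644°.
cos h₀ = −tan(+56.1°) tan(+21.644°) = -0.5905, h₀ = 2.2025 rad.
Bracket: h₀ sin ϕ sin δ + cos ϕ cos δ sin h₀ = 2.2025×0.83001×0.36884 + 0.55775×0.92949×0.80701 = 0.674275 + 0.418373 = 1.092648.
Q̄ = (S_0/π) × [bracket] = (1361/π) × 1.092648 = 473.4 W/m².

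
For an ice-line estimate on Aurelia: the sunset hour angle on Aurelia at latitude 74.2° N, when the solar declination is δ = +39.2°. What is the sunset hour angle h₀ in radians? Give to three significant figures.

h₀ = 3.14 rad

Sunrise equation: cos h₀ = −tan ϕ · tan δ = -2.8822 ≤ −1, so the host star never sets (polar day) and h₀ = π.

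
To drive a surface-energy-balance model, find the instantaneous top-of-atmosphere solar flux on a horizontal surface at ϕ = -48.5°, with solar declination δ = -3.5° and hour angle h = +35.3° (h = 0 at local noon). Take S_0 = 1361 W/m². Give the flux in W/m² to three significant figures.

cos θ_z = sin ϕ sin δ + cos ϕ cos δ cos h = 0.045723 + 0.539780 = 0.585503.
Flux = S_0 · cos θ_z = 1361 × 0.585503 = 796.9 W/m².

797 W/m²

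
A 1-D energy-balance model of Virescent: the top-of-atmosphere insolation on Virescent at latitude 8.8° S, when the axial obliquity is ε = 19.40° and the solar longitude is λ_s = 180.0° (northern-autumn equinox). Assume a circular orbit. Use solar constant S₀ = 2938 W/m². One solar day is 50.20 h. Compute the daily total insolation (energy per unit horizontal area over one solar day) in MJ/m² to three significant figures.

Solar declination: sin δ = sin ε · sin λ_s = sin 19.40° × sin 180.0° = 0.00000, so δ = +0.000°.
cos H₀ = −tan(-8.8°) tan(+0.000°) = 0.0000, H₀ = 1.5708 rad.
Bracket: H₀ sin φ sin δ + cos φ cos δ sin H₀ = 1.5708×-0.15299×0.00000 + 0.98823×1.00000×1.00000 = -0.000000 + 0.988230 = 0.988230.
Q̄ = (S₀/π) × [bracket] = (2938/π) × 0.988230 = 924.19 W/m².
Daily total = Q̄ × 50.20 h × 3600 s/h = 924.19 × 50.20 × 3600 / 10⁶ = 167.0 MJ/m².

167 MJ/m²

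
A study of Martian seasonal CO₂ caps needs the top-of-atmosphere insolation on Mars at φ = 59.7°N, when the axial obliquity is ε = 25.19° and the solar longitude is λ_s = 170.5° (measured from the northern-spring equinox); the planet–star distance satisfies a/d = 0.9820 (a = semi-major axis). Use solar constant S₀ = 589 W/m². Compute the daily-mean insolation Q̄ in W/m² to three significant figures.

Solar declination: sin δ = sin ε · sin λ_s = sin 25.19° × sin 170.5° = 0.07025, so δ = +4.028°.
cos H₀ = −tan(+59.7°) tan(+4.028°) = -0.1205, H₀ = 1.6916 rad.
Bracket: H₀ sin φ sin δ + cos φ cos δ sin H₀ = 1.6916×0.86340×0.07025 + 0.50453×0.99753×0.99271 = 0.102602 + 0.499615 = 0.602217.
Inverse-square distance factor (a/d)² = 0.9820² = 0.964324.
Q̄ = (S₀/π) × 0.964324 × [bracket] = (589/π) × 0.964324 × 0.602217 = 108.9 W/m².

Q̄ ≈ 109 W/m²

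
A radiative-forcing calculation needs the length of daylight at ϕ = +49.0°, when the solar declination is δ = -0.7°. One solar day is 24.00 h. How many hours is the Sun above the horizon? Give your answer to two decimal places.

11.89 h

cos h₀ = −tan ϕ · tan δ = −tan(+49.0°) × tan(-0.700°) = 0.0141, so h₀ = 1.5567 rad = 89.19°.
Daylight = 2h₀/(2π) × 24.00 h = (1.5567/π) × 24.00 = 11.89 h.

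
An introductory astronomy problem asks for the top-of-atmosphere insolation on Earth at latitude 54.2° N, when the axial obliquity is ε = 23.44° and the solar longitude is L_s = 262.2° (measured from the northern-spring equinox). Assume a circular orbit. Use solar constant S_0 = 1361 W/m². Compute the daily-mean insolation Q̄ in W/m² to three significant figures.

Solar declination: sin δ = sin ε · sin L_s = sin 23.44° × sin 262.2° = -0.39411, so δ = -23.210°.
cos h₀ = −tan(+54.2°) tan(-23.210°) = 0.5946, h₀ = 0.9341 rad.
Bracket: h₀ sin ϕ sin δ + cos ϕ cos δ sin h₀ = 0.9341×0.81106×-0.39411 + 0.58496×0.91906×0.80405 = -0.298582 + 0.432268 = 0.133686.
Q̄ = (S_0/π) × [bracket] = (1361/π) × 0.133686 = 57.92 W/m².

Q̄ ≈ 57.9 W/m²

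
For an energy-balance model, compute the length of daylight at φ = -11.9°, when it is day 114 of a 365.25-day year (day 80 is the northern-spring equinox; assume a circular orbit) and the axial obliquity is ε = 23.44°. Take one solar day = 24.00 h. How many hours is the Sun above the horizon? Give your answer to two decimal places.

11.64 h

Solar longitude: λ_s = 360° × (114 − 80)/365.25 = 33.511°.
sin δ = sin 23.44° × sin 33.511° = 0.21962, so δ = +12.687°.
cos H₀ = −tan φ · tan δ = −tan(-11.9°) × tan(+12.687°) = 0.0474, so H₀ = 1.5233 rad = 87.28°.
Daylight = 2H₀/(2π) × 24.00 h = (1.5233/π) × 24.00 = 11.64 h.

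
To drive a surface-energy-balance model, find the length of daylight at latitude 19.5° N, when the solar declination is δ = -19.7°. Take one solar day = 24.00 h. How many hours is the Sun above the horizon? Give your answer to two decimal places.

cos h₀ = −tan ϕ · tan δ = −tan(+19.5°) × tan(-19.700°) = 0.1268, so h₀ = 1.4437 rad = 82.72°.
Daylight = 2h₀/(2π) × 24.00 h = (1.4437/π) × 24.00 = 11.03 h.

11.03 h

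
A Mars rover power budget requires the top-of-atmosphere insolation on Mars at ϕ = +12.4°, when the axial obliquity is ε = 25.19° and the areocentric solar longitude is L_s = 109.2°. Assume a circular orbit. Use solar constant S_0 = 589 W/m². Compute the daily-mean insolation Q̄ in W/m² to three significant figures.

sin δ = sin 25.19° × sin 109.2° = 0.40195, so δ = +23.700°.
cos h₀ = −tan(+12.4°) tan(+23.700°) = -0.0965, h₀ = 1.6675 rad.
Bracket: h₀ sin ϕ sin δ + cos ϕ cos δ sin h₀ = 1.6675×0.21474×0.40195 + 0.97667×0.91566×0.99533 = 0.143930 + 0.890121 = 1.034051.
Q̄ = (S_0/π) × [bracket] = (589/π) × 1.034051 = 193.9 W/m².

Q̄ ≈ 194 W/m²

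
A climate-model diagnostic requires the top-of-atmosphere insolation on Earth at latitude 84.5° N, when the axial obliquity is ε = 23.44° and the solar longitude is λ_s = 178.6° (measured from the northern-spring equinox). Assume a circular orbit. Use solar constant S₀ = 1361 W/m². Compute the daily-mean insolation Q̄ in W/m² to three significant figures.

Q̄ ≈ 48.3 W/m²

Solar declination: sin δ = sin ε · sin λ_s = sin 23.44° × sin 178.6° = 0.00972, so δ = +0.557°.
cos H₀ = −tan(+84.5°) tan(+0.557°) = -0.1009, H₀ = 1.6719 rad.
Bracket: H₀ sin φ sin δ + cos φ cos δ sin H₀ = 1.6719×0.99540×0.00972 + 0.09585×0.99995×0.99489 = 0.016176 + 0.095355 = 0.111531.
Q̄ = (S₀/π) × [bracket] = (1361/π) × 0.111531 = 48.32 W/m².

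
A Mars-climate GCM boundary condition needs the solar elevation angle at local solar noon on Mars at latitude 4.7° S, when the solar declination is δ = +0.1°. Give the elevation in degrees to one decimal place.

85.2°

At local noon the hour angle is zero, so the zenith angle equals |φ − δ| = |-4.7° − (+0.100°)| = 4.800°.
Elevation = 90° − 4.800° = 85.2°.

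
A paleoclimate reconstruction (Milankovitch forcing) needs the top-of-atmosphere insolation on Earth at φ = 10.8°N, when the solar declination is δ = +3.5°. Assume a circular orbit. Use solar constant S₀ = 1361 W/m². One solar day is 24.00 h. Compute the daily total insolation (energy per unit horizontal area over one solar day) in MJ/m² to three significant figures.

37.4 MJ/m²

cos H₀ = −tan(+10.8°) tan(+3.500°) = -0.0117, H₀ = 1.5825 rad.
Bracket: H₀ sin φ sin δ + cos φ cos δ sin H₀ = 1.5825×0.18738×0.06105 + 0.98229×0.99813×0.99993 = 0.018103 + 0.980384 = 0.998487.
Q̄ = (S₀/π) × [bracket] = (1361/π) × 0.998487 = 432.56 W/m².
Daily total = Q̄ × 24.00 h × 3600 s/h = 432.56 × 24.00 × 3600 / 10⁶ = 37.37 MJ/m².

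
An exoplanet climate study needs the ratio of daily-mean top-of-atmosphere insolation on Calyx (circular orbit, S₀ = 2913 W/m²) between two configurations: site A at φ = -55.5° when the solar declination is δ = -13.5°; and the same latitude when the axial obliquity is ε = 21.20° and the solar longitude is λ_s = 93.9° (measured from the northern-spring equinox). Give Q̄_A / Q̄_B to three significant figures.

— Configuration A (φ=-55.5°):
cos H₀ = −tan(-55.5°) tan(-13.500°) = -0.3493, H₀ = 1.9276 rad.
Bracket: H₀ sin φ sin δ + cos φ cos δ sin H₀ = 1.9276×-0.82413×-0.23345 + 0.56641×0.97237×0.93700 = 0.370857 + 0.516062 = 0.886919.
Q̄ = (S₀/π) × [bracket] = (2913/π) × 0.886919 = 822.38 W/m².
— Configuration B (φ=-55.5°):
Solar declination: sin δ = sin ε · sin λ_s = sin 21.20° × sin 93.9° = 0.36079, so δ = +21.149°.
cos H₀ = −tan(-55.5°) tan(+21.149°) = 0.5629, H₀ = 0.9730 rad.
Bracket: H₀ sin φ sin δ + cos φ cos δ sin H₀ = 0.9730×-0.82413×0.36079 + 0.56641×0.93265×0.82655 = -0.289310 + 0.436635 = 0.147325.
Q̄ = (S₀/π) × [bracket] = (2913/π) × 0.147325 = 136.61 W/m².
Ratio Q̄_A / Q̄_B = 822.38 / 136.61 = 6.020.

Q̄_A / Q̄_B ≈ 6.02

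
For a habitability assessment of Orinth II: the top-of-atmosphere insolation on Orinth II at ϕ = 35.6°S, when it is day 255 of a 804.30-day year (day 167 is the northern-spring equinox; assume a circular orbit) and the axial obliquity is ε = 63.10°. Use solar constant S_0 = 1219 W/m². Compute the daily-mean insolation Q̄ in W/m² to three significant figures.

Solar longitude: L_s = 360° × (255 − 167)/804.30 = 39.388°.
sin δ = sin 63.10° × sin 39.388° = 0.56591, so δ = +34.466°.
cos h₀ = −tan(-35.6°) tan(+34.466°) = 0.4914, h₀ = 1.0571 rad.
Bracket: h₀ sin ϕ sin δ + cos ϕ cos δ sin h₀ = 1.0571×-0.58212×0.56591 + 0.81310×0.82447×0.87093 = -0.348238 + 0.583851 = 0.235613.
Q̄ = (S_0/π) × [bracket] = (1219/π) × 0.235613 = 91.42 W/m².

Q̄ ≈ 91.4 W/m²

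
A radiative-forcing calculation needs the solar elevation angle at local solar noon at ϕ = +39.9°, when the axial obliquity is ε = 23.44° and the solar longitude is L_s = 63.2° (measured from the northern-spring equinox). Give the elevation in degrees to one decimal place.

Solar declination: sin δ = sin ε · sin L_s = sin 23.44° × sin 63.2° = 0.35506, so δ = +20.797°.
At local noon the hour angle is zero, so the zenith angle equals |ϕ − δ| = |+39.9° − (+20.797°)| = 19.103°.
Elevation = 90° − 19.103° = 70.9°.

70.9°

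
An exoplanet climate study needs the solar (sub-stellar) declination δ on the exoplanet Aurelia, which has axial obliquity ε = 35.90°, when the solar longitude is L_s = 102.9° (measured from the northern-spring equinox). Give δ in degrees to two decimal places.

δ = +34.86°

sin δ = sin ε · sin L_s = sin 35.90° × sin 102.9° = 0.571573.
δ = arcsin(0.571573) = +34.86°.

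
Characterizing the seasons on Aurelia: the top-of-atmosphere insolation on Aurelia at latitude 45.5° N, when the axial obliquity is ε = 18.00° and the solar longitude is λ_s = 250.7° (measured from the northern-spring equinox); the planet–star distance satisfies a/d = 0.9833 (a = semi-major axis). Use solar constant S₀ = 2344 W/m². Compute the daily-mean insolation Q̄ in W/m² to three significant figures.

Q̄ ≈ 271 W/m²

Solar declination: sin δ = sin ε · sin λ_s = sin 18.00° × sin 250.7° = -0.29165, so δ = -16.957°.
cos H₀ = −tan(+45.5°) tan(-16.957°) = 0.3103, H₀ = 1.2553 rad.
Bracket: H₀ sin φ sin δ + cos φ cos δ sin H₀ = 1.2553×0.71325×-0.29165 + 0.70091×0.95652×0.95065 = -0.261127 + 0.637348 = 0.376221.
Inverse-square distance factor (a/d)² = 0.9833² = 0.966879.
Q̄ = (S₀/π) × 0.966879 × [bracket] = (2344/π) × 0.966879 × 0.376221 = 271.4 W/m².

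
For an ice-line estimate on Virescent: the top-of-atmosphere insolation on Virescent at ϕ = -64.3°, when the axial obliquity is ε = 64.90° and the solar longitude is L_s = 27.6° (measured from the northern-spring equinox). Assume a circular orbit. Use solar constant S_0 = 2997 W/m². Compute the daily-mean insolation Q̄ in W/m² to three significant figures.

Q̄ ≈ 2.80 W/m²

Solar declination: sin δ = sin ε · sin L_s = sin 64.90° × sin 27.6° = 0.41955, so δ = +24.806°.
cos h₀ = −tan(-64.3°) tan(+24.806°) = 0.9604, h₀ = 0.2825 rad.
Bracket: h₀ sin ϕ sin δ + cos ϕ cos δ sin h₀ = 0.2825×-0.90108×0.41955 + 0.43366×0.90773×0.27876 = -0.106799 + 0.109733 = 0.002934.
Q̄ = (S_0/π) × [bracket] = (2997/π) × 0.002934 = 2.799 W/m².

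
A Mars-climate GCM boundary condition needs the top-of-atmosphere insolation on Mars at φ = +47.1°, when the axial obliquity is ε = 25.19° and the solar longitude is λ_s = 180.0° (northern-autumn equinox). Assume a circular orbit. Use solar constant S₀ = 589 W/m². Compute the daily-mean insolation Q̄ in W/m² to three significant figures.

Solar declination: sin δ = sin ε · sin λ_s = sin 25.19° × sin 180.0° = 0.00000, so δ = +0.000°.
cos H₀ = −tan(+47.1°) tan(+0.000°) = -0.0000, H₀ = 1.5708 rad.
Bracket: H₀ sin φ sin δ + cos φ cos δ sin H₀ = 1.5708×0.73254×0.00000 + 0.68072×1.00000×1.00000 = 0.000000 + 0.680720 = 0.680720.
Q̄ = (S₀/π) × [bracket] = (589/π) × 0.680720 = 127.6 W/m².

Q̄ ≈ 128 W/m²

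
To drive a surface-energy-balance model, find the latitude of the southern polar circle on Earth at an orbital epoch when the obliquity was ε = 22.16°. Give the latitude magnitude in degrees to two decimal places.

The polar circle is the lowest latitude that experiences at least one full rotation of continuous darkness at the northern-summer solstice; it lies at |ϕ| = 90° − ε = 90° − 22.16° = 67.84°.

67.84°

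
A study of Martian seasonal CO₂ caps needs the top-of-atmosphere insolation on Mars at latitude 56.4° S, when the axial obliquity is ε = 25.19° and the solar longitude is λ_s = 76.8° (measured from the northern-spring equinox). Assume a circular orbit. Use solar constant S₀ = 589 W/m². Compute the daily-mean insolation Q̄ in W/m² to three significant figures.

Solar declination: sin δ = sin ε · sin λ_s = sin 25.19° × sin 76.8° = 0.41438, so δ = +24.480°.
cos H₀ = −tan(-56.4°) tan(+24.480°) = 0.6853, H₀ = 0.8158 rad.
Bracket: H₀ sin φ sin δ + cos φ cos δ sin H₀ = 0.8158×-0.83292×0.41438 + 0.55339×0.91011×0.72827 = -0.281570 + 0.366790 = 0.085220.
Q̄ = (S₀/π) × [bracket] = (589/π) × 0.085220 = 15.98 W/m².

Q̄ ≈ 16.0 W/m²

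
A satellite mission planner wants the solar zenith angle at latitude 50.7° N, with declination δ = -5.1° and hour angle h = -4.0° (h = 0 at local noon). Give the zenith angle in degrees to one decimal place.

θ_z = 55.9°

cos θ_z = sin ϕ sin δ + cos ϕ cos δ cos h = -0.068790 + 0.629337 = 0.560547.
θ_z = arccos(0.560547) = 55.9°.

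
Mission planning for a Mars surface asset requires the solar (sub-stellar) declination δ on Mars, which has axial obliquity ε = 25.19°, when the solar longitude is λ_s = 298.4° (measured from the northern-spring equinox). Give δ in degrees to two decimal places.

δ = -21.99°

sin δ = sin ε · sin λ_s = sin 25.19° × sin 298.4° = -0.374397.
δ = arcsin(-0.374397) = -21.99°.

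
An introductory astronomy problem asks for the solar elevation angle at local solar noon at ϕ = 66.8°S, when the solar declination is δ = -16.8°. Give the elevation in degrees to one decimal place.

At local noon the hour angle is zero, so the zenith angle equals |ϕ − δ| = |-66.8° − (-16.800°)| = 50.000°.
Elevation = 90° − 50.000° = 40.0°.

40.0°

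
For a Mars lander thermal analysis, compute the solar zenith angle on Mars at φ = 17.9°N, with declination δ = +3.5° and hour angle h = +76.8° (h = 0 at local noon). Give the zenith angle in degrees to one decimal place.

θ_z = 76.4°

cos θ_z = sin φ sin δ + cos φ cos δ cos h = 0.018764 + 0.216892 = 0.235656.
θ_z = arccos(0.235656) = 76.4°.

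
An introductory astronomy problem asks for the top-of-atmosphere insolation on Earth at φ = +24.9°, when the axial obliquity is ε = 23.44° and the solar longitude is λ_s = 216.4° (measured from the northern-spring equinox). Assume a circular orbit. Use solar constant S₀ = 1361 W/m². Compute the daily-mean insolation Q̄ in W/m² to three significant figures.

Solar declination: sin δ = sin ε · sin λ_s = sin 23.44° × sin 216.4° = -0.23606, so δ = -13.654°.
cos H₀ = −tan(+24.9°) tan(-13.654°) = 0.1128, H₀ = 1.4578 rad.
Bracket: H₀ sin φ sin δ + cos φ cos δ sin H₀ = 1.4578×0.42104×-0.23606 + 0.90704×0.97174×0.99362 = -0.144892 + 0.875784 = 0.730892.
Q̄ = (S₀/π) × [bracket] = (1361/π) × 0.730892 = 316.6 W/m².

Q̄ ≈ 317 W/m²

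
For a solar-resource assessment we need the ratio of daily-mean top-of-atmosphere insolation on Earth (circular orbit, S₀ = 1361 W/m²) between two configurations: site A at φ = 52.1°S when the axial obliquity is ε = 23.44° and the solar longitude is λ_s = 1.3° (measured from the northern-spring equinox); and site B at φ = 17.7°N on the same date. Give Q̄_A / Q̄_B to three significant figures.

— Configuration A (φ=-52.1°):
Solar declination: sin δ = sin ε · sin λ_s = sin 23.44° × sin 1.3° = 0.00902, so δ = +0.517°.
cos H₀ = −tan(-52.1°) tan(+0.517°) = 0.0116, H₀ = 1.5592 rad.
Bracket: H₀ sin φ sin δ + cos φ cos δ sin H₀ = 1.5592×-0.78908×0.00902 + 0.61429×0.99996×0.99993 = -0.011098 + 0.614222 = 0.603124.
Q̄ = (S₀/π) × [bracket] = (1361/π) × 0.603124 = 261.29 W/m².
— Configuration B (φ=+17.7°):
cos H₀ = −tan(+17.7°) tan(+0.517°) = -0.0029, H₀ = 1.5737 rad.
Bracket: H₀ sin φ sin δ + cos φ cos δ sin H₀ = 1.5737×0.30403×0.00902 + 0.95266×0.99996×1.00000 = 0.004316 + 0.952622 = 0.956938.
Q̄ = (S₀/π) × [bracket] = (1361/π) × 0.956938 = 414.56 W/m².
Ratio Q̄_A / Q̄_B = 261.29 / 414.56 = 0.6303.

Q̄_A / Q̄_B ≈ 0.630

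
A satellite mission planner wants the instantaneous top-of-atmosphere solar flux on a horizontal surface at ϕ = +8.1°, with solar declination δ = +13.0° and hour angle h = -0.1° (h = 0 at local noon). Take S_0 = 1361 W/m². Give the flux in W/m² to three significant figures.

1.36e+03 W/m²

cos θ_z = sin ϕ sin δ + cos ϕ cos δ cos h = 0.031696 + 0.964648 = 0.996344.
Flux = S_0 · cos θ_z = 1361 × 0.996344 = 1356 W/m².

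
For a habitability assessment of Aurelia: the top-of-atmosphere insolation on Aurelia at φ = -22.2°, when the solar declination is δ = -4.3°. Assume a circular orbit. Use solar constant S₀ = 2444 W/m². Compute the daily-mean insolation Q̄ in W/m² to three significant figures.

Q̄ ≈ 753 W/m²

cos H₀ = −tan(-22.2°) tan(-4.300°) = -0.0307, H₀ = 1.6015 rad.
Bracket: H₀ sin φ sin δ + cos φ cos δ sin H₀ = 1.6015×-0.37784×-0.07498 + 0.92587×0.99719×0.99953 = 0.045371 + 0.922834 = 0.968205.
Q̄ = (S₀/π) × [bracket] = (2444/π) × 0.968205 = 753.2 W/m².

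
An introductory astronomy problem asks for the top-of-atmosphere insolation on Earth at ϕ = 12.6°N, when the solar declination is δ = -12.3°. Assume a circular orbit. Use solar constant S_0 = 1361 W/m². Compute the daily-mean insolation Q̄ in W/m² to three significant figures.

Q̄ ≈ 382 W/m²

cos h₀ = −tan(+12.6°) tan(-12.300°) = 0.0487, h₀ = 1.5220 rad.
Bracket: h₀ sin ϕ sin δ + cos ϕ cos δ sin h₀ = 1.5220×0.21814×-0.21303 + 0.97592×0.97705×0.99881 = -0.070728 + 0.952388 = 0.881660.
Q̄ = (S_0/π) × [bracket] = (1361/π) × 0.881660 = 382.0 W/m².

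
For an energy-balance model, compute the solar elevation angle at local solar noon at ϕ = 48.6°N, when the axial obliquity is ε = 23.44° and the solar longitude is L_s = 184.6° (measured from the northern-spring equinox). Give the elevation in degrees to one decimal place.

39.6°

Solar declination: sin δ = sin ε · sin L_s = sin 23.44° × sin 184.6° = -0.03190, so δ = -1.828°.
At local noon the hour angle is zero, so the zenith angle equals |ϕ − δ| = |+48.6° − (-1.828°)| = 50.428°.
Elevation = 90° − 50.428° = 39.6°.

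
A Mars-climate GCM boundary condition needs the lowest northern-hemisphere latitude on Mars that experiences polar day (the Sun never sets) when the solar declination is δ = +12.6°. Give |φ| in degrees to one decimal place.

Polar day requires cos H₀ = −tan φ tan δ ≤ −1, i.e. tan φ tan δ ≥ 1.
The boundary is |tan φ| · |tan δ| = 1, so |φ| = 90° − |δ| = 90° − 12.6° = 77.4° in the northern hemisphere.

|φ| = 77.4°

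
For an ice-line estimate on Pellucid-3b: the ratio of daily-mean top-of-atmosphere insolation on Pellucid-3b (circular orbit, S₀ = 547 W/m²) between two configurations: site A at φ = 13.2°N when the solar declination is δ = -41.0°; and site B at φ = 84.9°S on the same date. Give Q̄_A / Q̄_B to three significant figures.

— Configuration A (φ=+13.2°):
cos H₀ = −tan(+13.2°) tan(-41.000°) = 0.2039, H₀ = 1.3655 rad.
Bracket: H₀ sin φ sin δ + cos φ cos δ sin H₀ = 1.3655×0.22835×-0.65606 + 0.97358×0.75471×0.97899 = -0.204567 + 0.719333 = 0.514766.
Q̄ = (S₀/π) × [bracket] = (547/π) × 0.514766 = 89.629 W/m².
— Configuration B (φ=-84.9°):
cos H₀ = −tan(-84.9°) tan(-41.000°) = -9.7402 ≤ −1 ⇒ polar day, H₀ = π.
Bracket: H₀ sin φ sin δ + cos φ cos δ sin H₀ = 3.1416×-0.99604×-0.65606 + 0.08889×0.75471×0.00000 = 2.052916 + 0.000000 = 2.052916.
Q̄ = (S₀/π) × [bracket] = (547/π) × 2.052916 = 357.44 W/m².
Ratio Q̄_A / Q̄_B = 89.629 / 357.44 = 0.2508.

Q̄_A / Q̄_B ≈ 0.251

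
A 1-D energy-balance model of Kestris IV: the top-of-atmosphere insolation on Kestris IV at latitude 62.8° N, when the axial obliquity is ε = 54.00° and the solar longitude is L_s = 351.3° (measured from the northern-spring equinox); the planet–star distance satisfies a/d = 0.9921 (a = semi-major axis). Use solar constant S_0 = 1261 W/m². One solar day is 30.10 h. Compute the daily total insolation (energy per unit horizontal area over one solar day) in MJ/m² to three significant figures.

Solar declination: sin δ = sin ε · sin L_s = sin 54.00° × sin 351.3° = -0.12237, so δ = -7.029°.
cos h₀ = −tan(+62.8°) tan(-7.029°) = 0.2399, h₀ = 1.3285 rad.
Bracket: h₀ sin ϕ sin δ + cos ϕ cos δ sin h₀ = 1.3285×0.88942×-0.12237 + 0.45710×0.99248×0.97079 = -0.144592 + 0.440411 = 0.295819.
Inverse-square distance factor (a/d)² = 0.9921² = 0.984262.
Q̄ = (S_0/π) × 0.984262 × [bracket] = (1261/π) × 0.984262 × 0.295819 = 116.87 W/m².
Daily total = Q̄ × 30.10 h × 3600 s/h = 116.87 × 30.10 × 3600 / 10⁶ = 12.66 MJ/m².

12.7 MJ/m²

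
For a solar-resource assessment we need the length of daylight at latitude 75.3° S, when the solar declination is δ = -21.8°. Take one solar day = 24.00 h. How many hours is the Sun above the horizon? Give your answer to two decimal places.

24.00 h

Sunrise equation: cos H₀ = −tan φ · tan δ = -1.5246 ≤ −1, so the Sun never sets (polar day) and H₀ = π.
Daylight = 2H₀/(2π) × 24.00 h = (3.1416/π) × 24.00 = 24.00 h.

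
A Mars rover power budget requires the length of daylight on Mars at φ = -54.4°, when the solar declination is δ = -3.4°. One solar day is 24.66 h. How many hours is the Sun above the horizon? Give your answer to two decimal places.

cos H₀ = −tan φ · tan δ = −tan(-54.4°) × tan(-3.400°) = -0.0830, so H₀ = 1.6539 rad = 94.76°.
Daylight = 2H₀/(2π) × 24.66 h = (1.6539/π) × 24.66 = 12.98 h.

12.98 h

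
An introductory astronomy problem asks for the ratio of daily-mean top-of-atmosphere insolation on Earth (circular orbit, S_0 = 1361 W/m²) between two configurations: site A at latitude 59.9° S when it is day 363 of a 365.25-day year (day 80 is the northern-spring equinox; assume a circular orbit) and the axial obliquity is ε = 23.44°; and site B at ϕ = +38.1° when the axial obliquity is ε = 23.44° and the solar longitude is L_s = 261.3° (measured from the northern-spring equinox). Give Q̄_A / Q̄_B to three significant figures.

— Configuration A (ϕ=-59.9°):
Solar longitude: L_s = 360° × (363 − 80)/365.25 = 278.932°.
sin δ = sin 23.44° × sin 278.932° = -0.39296, so δ = -23.139°.
cos h₀ = −tan(-59.9°) tan(-23.139°) = -0.7372, h₀ = 2.3997 rad.
Bracket: h₀ sin ϕ sin δ + cos ϕ cos δ sin h₀ = 2.3997×-0.86515×-0.39296 + 0.50151×0.91955×0.67567 = 0.815824 + 0.311594 = 1.127418.
Q̄ = (S_0/π) × [bracket] = (1361/π) × 1.127418 = 488.42 W/m².
— Configuration B (ϕ=+38.1°):
Solar declination: sin δ = sin ε · sin L_s = sin 23.44° × sin 261.3° = -0.39321, so δ = -23.154°.
cos h₀ = −tan(+38.1°) tan(-23.154°) = 0.3353, h₀ = 1.2288 rad.
Bracket: h₀ sin ϕ sin δ + cos ϕ cos δ sin h₀ = 1.2288×0.61704×-0.39321 + 0.78694×0.91945×0.94210 = -0.298139 + 0.681658 = 0.383519.
Q̄ = (S_0/π) × [bracket] = (1361/π) × 0.383519 = 166.15 W/m².
Ratio Q̄_A / Q̄_B = 488.42 / 166.15 = 2.940.

Q̄_A / Q̄_B ≈ 2.94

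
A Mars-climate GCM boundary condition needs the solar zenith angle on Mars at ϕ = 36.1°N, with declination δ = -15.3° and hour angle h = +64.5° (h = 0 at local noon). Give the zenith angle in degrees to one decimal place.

θ_z = 79.6°

cos θ_z = sin ϕ sin δ + cos ϕ cos δ cos h = -0.155473 + 0.335520 = 0.180047.
θ_z = arccos(0.180047) = 79.6°.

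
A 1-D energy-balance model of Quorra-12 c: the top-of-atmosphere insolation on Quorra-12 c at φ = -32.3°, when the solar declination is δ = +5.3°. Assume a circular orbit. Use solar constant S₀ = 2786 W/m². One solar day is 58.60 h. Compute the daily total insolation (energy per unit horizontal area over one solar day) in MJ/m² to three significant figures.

cos H₀ = −tan(-32.3°) tan(+5.300°) = 0.0586, H₀ = 1.5121 rad.
Bracket: H₀ sin φ sin δ + cos φ cos δ sin H₀ = 1.5121×-0.53435×0.09237 + 0.84526×0.99572×0.99828 = -0.074634 + 0.840195 = 0.765561.
Q̄ = (S₀/π) × [bracket] = (2786/π) × 0.765561 = 678.91 W/m².
Daily total = Q̄ × 58.60 h × 3600 s/h = 678.91 × 58.60 × 3600 / 10⁶ = 143.2 MJ/m².

143 MJ/m²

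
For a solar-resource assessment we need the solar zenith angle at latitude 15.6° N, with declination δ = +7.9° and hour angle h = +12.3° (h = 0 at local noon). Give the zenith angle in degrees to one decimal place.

θ_z = 14.3°

cos θ_z = sin ϕ sin δ + cos ϕ cos δ cos h = 0.036962 + 0.932123 = 0.969085.
θ_z = arccos(0.969085) = 14.3°.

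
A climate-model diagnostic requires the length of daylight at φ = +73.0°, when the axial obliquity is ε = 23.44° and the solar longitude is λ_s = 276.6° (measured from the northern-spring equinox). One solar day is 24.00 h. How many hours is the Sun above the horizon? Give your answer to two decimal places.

0.00 h

Solar declination: sin δ = sin ε · sin λ_s = sin 23.44° × sin 276.6° = -0.39515, so δ = -23.275°.
cos H₀ = −tan φ · tan δ = 1.4070 ≥ 1, so the Sun never rises (polar night) and H₀ = 0.
Daylight = 2H₀/(2π) × 24.00 h = (0.0000/π) × 24.00 = 0.00 h.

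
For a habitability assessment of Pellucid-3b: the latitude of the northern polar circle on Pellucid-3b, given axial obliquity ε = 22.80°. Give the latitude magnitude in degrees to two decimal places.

67.20°

The polar circle is the lowest latitude that experiences at least one full rotation of continuous daylight at the northern-summer solstice; it lies at |φ| = 90° − ε = 90° − 22.80° = 67.20°.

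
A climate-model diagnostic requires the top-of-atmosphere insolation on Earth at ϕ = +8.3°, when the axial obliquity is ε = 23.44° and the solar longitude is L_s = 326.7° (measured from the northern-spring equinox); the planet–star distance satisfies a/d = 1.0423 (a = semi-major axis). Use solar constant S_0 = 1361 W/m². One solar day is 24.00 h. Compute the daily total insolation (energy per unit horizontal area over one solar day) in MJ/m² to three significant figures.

37.3 MJ/m²

Solar declination: sin δ = sin ε · sin L_s = sin 23.44° × sin 326.7° = -0.21839, so δ = -12.615°.
cos h₀ = −tan(+8.3°) tan(-12.615°) = 0.0326, h₀ = 1.5381 rad.
Bracket: h₀ sin ϕ sin δ + cos ϕ cos δ sin h₀ = 1.5381×0.14436×-0.21839 + 0.98953×0.97586×0.99947 = -0.048491 + 0.965131 = 0.916640.
Inverse-square distance factor (a/d)² = 1.0423² = 1.086389.
Q̄ = (S_0/π) × 1.086389 × [bracket] = (1361/π) × 1.086389 × 0.916640 = 431.41 W/m².
Daily total = Q̄ × 24.00 h × 3600 s/h = 431.41 × 24.00 × 3600 / 10⁶ = 37.27 MJ/m².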